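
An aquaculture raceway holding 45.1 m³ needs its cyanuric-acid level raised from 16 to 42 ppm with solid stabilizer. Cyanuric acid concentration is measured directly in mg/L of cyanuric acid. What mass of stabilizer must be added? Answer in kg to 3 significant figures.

Volume: 45.1 m³ = 45,100 L.
CYA to add: (42 − 16) = 26 mg/L × 45,100 L = 1173 g cyanuric acid.

1.17 kg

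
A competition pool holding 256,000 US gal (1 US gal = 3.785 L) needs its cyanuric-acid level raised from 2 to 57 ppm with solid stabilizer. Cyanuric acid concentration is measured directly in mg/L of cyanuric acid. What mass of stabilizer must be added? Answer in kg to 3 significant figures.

53.3 kg

Volume: 256,000 US gal × 3.785 L/gal = 968,960 L.
CYA to add: (57 − 2) = 55 mg/L × 968,960 L = 53,290 g cyanuric acid.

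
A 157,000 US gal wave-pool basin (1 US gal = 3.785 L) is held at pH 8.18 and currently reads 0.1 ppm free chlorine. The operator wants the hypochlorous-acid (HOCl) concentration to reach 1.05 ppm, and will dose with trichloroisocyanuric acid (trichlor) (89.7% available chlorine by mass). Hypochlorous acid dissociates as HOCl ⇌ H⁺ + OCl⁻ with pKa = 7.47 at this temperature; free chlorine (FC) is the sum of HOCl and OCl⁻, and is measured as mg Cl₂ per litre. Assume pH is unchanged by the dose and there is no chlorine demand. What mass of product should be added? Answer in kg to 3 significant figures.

4.20 kg

Volume: 157,000 US gal × 3.785 L/gal = 594,245 L.
[OCl⁻]/[HOCl] = 10^(pH − pKa) = 10^(8.18 − 7.47) = 5.129; fraction as HOCl = 1/(1 + 5.129) = 0.1632.
Free chlorine required for 1.05 ppm HOCl: 1.05 / 0.1632 = 6.435 ppm.
FC to add: 6.435 − 0.1 = 6.335 mg/L as Cl₂.
Cl₂ equivalent: 6.335 mg/L × 594,245 L = 3765 g.
Product at 89.7% available Cl: 3765 / 0.897 = 4197 g.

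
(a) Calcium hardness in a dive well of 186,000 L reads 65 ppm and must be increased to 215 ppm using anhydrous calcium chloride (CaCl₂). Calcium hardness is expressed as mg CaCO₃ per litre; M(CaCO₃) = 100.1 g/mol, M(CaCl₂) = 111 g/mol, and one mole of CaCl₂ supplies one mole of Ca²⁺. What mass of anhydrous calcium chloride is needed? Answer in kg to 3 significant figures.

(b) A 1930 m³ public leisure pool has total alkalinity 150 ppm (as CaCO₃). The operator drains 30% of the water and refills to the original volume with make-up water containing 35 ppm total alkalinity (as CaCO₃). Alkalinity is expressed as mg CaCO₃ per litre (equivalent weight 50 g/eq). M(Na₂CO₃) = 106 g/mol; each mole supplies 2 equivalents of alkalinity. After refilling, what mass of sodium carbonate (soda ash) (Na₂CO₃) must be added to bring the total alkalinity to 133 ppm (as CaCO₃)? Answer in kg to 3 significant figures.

(a) Hardness to add: (215 − 65) = 150 mg/L as CaCO₃ × 186,000 L = 27,900 g as CaCO₃.
(a) Moles of Ca²⁺ (1 mol Ca²⁺ ≡ 1 mol CaCO₃): 27,900 / 100.1 g/mol = 278.7 mol.
(a) Mass of CaCl₂: 278.7 × 111 = 30,940 g.

(b) Volume: 1930 m³ = 1,930,000 L.
(b) After draining 30% and refilling: 150 × 0.70 + 35 × 0.30 = 115.5 ppm.
(b) Deficit to target: 133 − 115.5 = 17.5 mg/L.
(b) As CaCO₃: 17.5 mg/L × 1,930,000 L = 33,780 g; ÷ 50 g/eq ÷ 2 = 337.8 mol Na₂CO₃.
(b) Mass: 337.8 × 106 = 35,800 g.

(a) 30.9 kg; (b) 35.8 kg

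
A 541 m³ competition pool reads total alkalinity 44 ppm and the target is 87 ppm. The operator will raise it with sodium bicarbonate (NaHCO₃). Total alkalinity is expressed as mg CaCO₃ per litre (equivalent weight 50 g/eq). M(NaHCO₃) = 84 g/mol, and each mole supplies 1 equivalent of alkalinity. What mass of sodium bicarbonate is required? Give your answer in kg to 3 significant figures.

39.1 kg

Volume: 541 m³ = 541,000 L.
Alkalinity to add: (87 − 44) = 43 mg/L as CaCO₃ × 541,000 L = 23,260 g as CaCO₃.
Equivalents: 23,260 g ÷ 50 g/eq = 465.3 eq.
NaHCO₃ supplies 1 eq per mole → 465.3 mol.
Mass: 465.3 mol × 84 g/mol = 39,080 g.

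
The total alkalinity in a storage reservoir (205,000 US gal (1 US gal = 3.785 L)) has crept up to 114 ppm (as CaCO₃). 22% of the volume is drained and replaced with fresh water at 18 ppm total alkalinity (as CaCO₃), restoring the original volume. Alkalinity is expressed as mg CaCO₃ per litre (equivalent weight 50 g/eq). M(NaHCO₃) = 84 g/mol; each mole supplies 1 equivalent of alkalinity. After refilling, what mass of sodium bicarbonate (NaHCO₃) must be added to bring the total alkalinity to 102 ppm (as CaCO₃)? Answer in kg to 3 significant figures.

Volume: 205,000 US gal × 3.785 L/gal = 775,925 L.
After draining 22% and refilling: 114 × 0.78 + 18 × 0.22 = 92.88 ppm.
Deficit to target: 102 − 92.88 = 9.12 mg/L.
As CaCO₃: 9.12 mg/L × 775,925 L = 7076 g; ÷ 50 g/eq ÷ 1 = 141.5 mol NaHCO₃.
Mass: 141.5 × 84 = 11,890 g.

11.9 kg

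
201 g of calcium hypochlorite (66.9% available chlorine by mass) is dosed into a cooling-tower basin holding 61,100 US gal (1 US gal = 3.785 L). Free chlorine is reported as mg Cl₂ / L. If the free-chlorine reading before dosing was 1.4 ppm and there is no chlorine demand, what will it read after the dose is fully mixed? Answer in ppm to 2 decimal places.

1.98 ppm

Volume: 61,100 US gal × 3.785 L/gal = 231,264 L.
Available chlorine delivered: 201 g × 0.669 = 134.5 g as Cl₂.
Concentration rise: 134.5 g / 231,264 L = 0.5815 mg/L = 0.58 ppm.
Final FC: 1.4 + 0.58 = 1.98 ppm.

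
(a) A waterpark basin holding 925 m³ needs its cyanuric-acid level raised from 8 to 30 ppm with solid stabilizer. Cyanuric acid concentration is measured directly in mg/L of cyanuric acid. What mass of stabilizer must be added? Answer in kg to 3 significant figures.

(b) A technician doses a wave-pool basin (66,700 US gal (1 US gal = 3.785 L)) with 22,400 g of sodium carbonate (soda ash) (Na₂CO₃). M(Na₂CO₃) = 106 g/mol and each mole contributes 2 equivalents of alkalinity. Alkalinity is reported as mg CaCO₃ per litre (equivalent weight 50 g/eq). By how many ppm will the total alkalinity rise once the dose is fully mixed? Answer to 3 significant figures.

(a) 20.4 kg; (b) 83.7 ppm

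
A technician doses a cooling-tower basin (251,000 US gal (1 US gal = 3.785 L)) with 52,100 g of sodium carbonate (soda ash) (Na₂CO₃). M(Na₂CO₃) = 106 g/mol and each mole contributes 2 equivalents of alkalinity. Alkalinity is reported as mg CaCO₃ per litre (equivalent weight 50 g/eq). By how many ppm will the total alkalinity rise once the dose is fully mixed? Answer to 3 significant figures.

Volume: 251,000 US gal × 3.785 L/gal = 950,035 L.
Moles of Na₂CO₃: 52,100 g ÷ 106 g/mol = 491.5 mol → 983 eq of alkalinity.
As CaCO₃: 983 eq × 50 g/eq = 49,150 g.
Rise: 49,150 g / 950,035 L × 1000 = 51.74 mg/L.

51.7 ppm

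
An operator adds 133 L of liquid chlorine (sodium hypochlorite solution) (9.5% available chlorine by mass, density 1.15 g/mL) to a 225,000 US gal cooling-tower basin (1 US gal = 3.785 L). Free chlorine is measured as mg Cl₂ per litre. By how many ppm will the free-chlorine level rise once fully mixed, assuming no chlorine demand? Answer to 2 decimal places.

Volume: 225,000 US gal × 3.785 L/gal = 851,625 L.
Mass of solution: 133 L × 1000 mL/L × 1.15 g/mL = 153,000 g.
Available chlorine delivered: 153,000 g × 0.095 = 14,530 g as Cl₂.
Concentration rise: 14,530 g / 851,625 L = 17.06 mg/L = 17.06 ppm.

17.06 ppm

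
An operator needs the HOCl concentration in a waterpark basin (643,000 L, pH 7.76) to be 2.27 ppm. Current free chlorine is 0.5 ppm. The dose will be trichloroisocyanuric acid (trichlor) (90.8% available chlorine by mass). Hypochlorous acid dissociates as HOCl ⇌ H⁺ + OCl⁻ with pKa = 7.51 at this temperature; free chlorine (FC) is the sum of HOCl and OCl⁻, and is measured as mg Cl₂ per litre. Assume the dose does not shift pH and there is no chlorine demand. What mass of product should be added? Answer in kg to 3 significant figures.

4.11 kg

[OCl⁻]/[HOCl] = 10^(pH − pKa) = 10^(7.76 − 7.51) = 1.778; fraction as HOCl = 1/(1 + 1.778) = 0.3599.
Free chlorine required for 2.27 ppm HOCl: 2.27 / 0.3599 = 6.307 ppm.
FC to add: 6.307 − 0.5 = 5.807 mg/L as Cl₂.
Cl₂ equivalent: 5.807 mg/L × 643,000 L = 3734 g.
Product at 90.8% available Cl: 3734 / 0.908 = 4112 g.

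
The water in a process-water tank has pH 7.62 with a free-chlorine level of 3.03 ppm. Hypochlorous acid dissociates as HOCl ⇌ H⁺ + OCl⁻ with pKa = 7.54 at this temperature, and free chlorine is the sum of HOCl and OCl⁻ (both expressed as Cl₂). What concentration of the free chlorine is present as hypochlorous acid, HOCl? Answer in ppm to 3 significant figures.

[OCl⁻]/[HOCl] = 10^(pH − pKa) = 10^(7.62 − 7.54) = 10^0.08 = 1.202.
Fraction as HOCl = 1 / (1 + 1.202) = 0.4541.
HOCl = 0.4541 × 3.03 ppm = 1.376 ppm.

1.38 ppm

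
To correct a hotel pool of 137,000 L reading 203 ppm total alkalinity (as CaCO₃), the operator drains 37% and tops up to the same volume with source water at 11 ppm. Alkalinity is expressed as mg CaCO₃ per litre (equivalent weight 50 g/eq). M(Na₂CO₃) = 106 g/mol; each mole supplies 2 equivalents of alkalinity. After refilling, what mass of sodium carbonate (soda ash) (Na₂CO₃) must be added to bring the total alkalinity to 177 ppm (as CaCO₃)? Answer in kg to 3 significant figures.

6.54 kg

After draining 37% and refilling: 203 × 0.63 + 11 × 0.37 = 131.96 ppm.
Deficit to target: 177 − 131.96 = 45.04 mg/L.
As CaCO₃: 45.04 mg/L × 137,000 L = 6170 g; ÷ 50 g/eq ÷ 2 = 61.7 mol Na₂CO₃.
Mass: 61.7 × 106 = 6541 g.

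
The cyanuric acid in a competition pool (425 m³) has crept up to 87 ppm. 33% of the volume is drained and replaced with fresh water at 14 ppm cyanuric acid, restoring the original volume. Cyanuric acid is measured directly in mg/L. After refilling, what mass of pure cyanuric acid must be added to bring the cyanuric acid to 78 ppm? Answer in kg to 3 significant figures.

Volume: 425 m³ = 425,000 L.
After draining 33% and refilling: 87 × 0.67 + 14 × 0.33 = 62.91 ppm.
Deficit to target: 78 − 62.91 = 15.09 mg/L.
Mass: 15.09 mg/L × 425,000 L = 6413 g cyanuric acid.

6.41 kg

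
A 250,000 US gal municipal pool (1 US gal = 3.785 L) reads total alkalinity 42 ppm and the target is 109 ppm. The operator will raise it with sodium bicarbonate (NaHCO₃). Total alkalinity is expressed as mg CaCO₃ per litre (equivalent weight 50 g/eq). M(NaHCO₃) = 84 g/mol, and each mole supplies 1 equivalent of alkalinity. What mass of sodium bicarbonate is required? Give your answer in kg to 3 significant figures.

107 kg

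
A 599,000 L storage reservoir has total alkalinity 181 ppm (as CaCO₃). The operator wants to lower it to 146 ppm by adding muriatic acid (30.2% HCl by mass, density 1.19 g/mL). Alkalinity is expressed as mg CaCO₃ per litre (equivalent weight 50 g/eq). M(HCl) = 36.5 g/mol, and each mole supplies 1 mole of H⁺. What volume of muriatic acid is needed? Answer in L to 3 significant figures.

42.6 L

Alkalinity to neutralize: (181 − 146) = 35 mg/L as CaCO₃ × 599,000 L = 20,960 g as CaCO₃.
Equivalents of H⁺ required: 20,960 ÷ 50 g/eq = 419.3 eq = 419.3 mol HCl.
Mass of HCl: 419.3 × 36.5 = 15,300 g.
Mass of 30.2% solution: 15,300 / 0.302 = 50,680 g.
Volume: 50,680 g ÷ 1.19 g/mL = 42,590 mL.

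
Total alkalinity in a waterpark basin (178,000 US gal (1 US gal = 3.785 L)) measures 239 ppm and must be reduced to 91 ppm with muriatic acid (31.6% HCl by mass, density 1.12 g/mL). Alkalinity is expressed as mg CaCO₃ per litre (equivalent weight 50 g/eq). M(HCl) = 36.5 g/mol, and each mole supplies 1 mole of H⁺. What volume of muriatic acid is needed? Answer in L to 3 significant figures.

206 L

Volume: 178,000 US gal × 3.785 L/gal = 673,730 L.
Alkalinity to neutralize: (239 − 91) = 148 mg/L as CaCO₃ × 673,730 L = 99,710 g as CaCO₃.
Equivalents of H⁺ required: 99,710 ÷ 50 g/eq = 1994 eq = 1994 mol HCl.
Mass of HCl: 1994 × 36.5 = 72,790 g.
Mass of 31.6% solution: 72,790 / 0.316 = 230,300 g.
Volume: 230,300 g ÷ 1.12 g/mL = 205,700 mL.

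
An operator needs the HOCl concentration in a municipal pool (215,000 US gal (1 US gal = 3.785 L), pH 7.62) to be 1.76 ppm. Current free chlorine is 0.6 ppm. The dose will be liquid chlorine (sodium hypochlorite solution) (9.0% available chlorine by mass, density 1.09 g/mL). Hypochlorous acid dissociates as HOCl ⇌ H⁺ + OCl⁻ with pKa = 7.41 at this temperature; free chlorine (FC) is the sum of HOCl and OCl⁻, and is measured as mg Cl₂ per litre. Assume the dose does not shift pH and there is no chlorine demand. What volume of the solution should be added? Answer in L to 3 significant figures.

33.3 L

Volume: 215,000 US gal × 3.785 L/gal = 813,775 L.
[OCl⁻]/[HOCl] = 10^(pH − pKa) = 10^(7.62 − 7.41) = 1.622; fraction as HOCl = 1/(1 + 1.622) = 0.3814.
Free chlorine required for 1.76 ppm HOCl: 1.76 / 0.3814 = 4.614 ppm.
FC to add: 4.614 − 0.6 = 4.014 mg/L as Cl₂.
Cl₂ equivalent: 4.014 mg/L × 813,775 L = 3267 g.
Product at 9.0% available Cl: 3267 / 0.09 = 36,300 g.
Volume: 36,300 g ÷ 1.09 g/mL = 33,300 mL.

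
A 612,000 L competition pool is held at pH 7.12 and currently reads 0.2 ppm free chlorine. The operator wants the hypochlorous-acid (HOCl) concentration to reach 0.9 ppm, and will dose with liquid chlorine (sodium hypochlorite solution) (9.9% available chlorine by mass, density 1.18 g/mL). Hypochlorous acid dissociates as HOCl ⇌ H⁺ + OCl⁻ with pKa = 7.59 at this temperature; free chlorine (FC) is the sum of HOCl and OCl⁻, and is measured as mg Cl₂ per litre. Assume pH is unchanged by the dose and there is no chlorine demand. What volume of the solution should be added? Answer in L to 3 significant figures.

[OCl⁻]/[HOCl] = 10^(pH − pKa) = 10^(7.12 − 7.59) = 0.3388; fraction as HOCl = 1/(1 + 0.3388) = 0.7469.
Free chlorine required for 0.9 ppm HOCl: 0.9 / 0.7469 = 1.205 ppm.
FC to add: 1.205 − 0.2 = 1.005 mg/L as Cl₂.
Cl₂ equivalent: 1.005 mg/L × 612,000 L = 615 g.
Product at 9.9% available Cl: 615 / 0.099 = 6212 g.
Volume: 6212 g ÷ 1.18 g/mL = 5265 mL.

5.26 L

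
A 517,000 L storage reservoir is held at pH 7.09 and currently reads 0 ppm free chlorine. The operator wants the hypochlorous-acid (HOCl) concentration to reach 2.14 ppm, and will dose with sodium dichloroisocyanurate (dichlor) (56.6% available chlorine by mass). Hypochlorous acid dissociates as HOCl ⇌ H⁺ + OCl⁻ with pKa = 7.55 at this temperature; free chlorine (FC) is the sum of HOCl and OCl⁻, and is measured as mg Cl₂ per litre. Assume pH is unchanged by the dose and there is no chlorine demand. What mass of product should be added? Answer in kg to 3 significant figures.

2.63 kg

[OCl⁻]/[HOCl] = 10^(pH − pKa) = 10^(7.09 − 7.55) = 0.3467; fraction as HOCl = 1/(1 + 0.3467) = 0.7425.
Free chlorine required for 2.14 ppm HOCl: 2.14 / 0.7425 = 2.882 ppm.
FC to add: 2.882 − 0 = 2.882 mg/L as Cl₂.
Cl₂ equivalent: 2.882 mg/L × 517,000 L = 1490 g.
Product at 56.6% available Cl: 1490 / 0.566 = 2633 g.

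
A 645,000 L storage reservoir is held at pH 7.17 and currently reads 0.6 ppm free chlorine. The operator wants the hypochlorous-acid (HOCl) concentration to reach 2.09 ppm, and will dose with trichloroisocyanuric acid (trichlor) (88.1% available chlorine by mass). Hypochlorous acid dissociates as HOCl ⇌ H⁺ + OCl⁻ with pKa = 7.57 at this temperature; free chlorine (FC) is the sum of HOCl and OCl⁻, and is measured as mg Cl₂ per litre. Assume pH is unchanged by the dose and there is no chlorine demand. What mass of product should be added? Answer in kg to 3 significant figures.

[OCl⁻]/[HOCl] = 10^(pH − pKa) = 10^(7.17 − 7.57) = 0.3981; fraction as HOCl = 1/(1 + 0.3981) = 0.7153.
Free chlorine required for 2.09 ppm HOCl: 2.09 / 0.7153 = 2.922 ppm.
FC to add: 2.922 − 0.6 = 2.322 mg/L as Cl₂.
Cl₂ equivalent: 2.322 mg/L × 645,000 L = 1498 g.
Product at 88.1% available Cl: 1498 / 0.881 = 1700 g.

1.70 kg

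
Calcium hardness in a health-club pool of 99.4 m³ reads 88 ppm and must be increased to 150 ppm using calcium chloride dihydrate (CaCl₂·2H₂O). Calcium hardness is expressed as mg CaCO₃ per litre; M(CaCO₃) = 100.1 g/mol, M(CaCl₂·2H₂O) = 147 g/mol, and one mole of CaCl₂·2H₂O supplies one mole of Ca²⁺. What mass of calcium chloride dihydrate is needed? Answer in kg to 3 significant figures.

9.05 kg

Volume: 99.4 m³ = 99,400 L.
Hardness to add: (150 − 88) = 62 mg/L as CaCO₃ × 99,400 L = 6163 g as CaCO₃.
Moles of Ca²⁺ (1 mol Ca²⁺ ≡ 1 mol CaCO₃): 6163 / 100.1 g/mol = 61.57 mol.
Mass of CaCl₂·2H₂O: 61.57 × 147 = 9050 g.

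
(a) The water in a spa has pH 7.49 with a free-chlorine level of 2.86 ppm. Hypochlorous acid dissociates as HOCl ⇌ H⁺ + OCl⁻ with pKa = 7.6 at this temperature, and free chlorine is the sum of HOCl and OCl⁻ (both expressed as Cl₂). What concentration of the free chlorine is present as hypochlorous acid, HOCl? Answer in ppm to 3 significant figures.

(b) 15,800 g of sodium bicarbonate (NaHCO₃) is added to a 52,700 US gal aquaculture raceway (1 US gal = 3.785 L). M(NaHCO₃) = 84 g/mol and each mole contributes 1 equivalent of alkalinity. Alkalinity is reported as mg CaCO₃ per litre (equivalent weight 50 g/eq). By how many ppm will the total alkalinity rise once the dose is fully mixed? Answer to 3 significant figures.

(a) 1.61 ppm; (b) 47.1 ppm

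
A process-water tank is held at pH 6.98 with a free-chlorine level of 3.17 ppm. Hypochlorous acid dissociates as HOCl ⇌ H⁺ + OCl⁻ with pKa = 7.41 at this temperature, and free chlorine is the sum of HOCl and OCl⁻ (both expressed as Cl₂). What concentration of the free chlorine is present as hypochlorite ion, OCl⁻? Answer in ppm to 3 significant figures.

0.859 ppm

[OCl⁻]/[HOCl] = 10^(pH − pKa) = 10^(6.98 − 7.41) = 10^-0.43 = 0.3715.
Fraction as HOCl = 1 / (1 + 0.3715) = 0.7291.
OCl⁻ = (1 − 0.7291) × 3.17 ppm = 0.8587 ppm.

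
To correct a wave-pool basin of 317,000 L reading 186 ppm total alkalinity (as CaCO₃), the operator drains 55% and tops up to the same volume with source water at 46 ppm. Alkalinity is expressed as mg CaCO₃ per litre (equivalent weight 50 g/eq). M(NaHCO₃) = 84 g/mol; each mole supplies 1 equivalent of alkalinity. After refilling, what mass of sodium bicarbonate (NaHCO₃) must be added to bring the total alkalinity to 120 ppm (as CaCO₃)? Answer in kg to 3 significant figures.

5.86 kg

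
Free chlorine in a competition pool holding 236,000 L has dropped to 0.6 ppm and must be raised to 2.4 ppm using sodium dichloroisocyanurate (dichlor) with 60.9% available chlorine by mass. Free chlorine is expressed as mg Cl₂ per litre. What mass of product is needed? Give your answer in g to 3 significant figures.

698 g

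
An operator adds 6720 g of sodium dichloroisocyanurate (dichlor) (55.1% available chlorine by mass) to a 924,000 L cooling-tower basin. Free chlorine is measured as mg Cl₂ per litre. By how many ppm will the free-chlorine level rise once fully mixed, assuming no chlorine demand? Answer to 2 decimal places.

Available chlorine delivered: 6720 g × 0.551 = 3703 g as Cl₂.
Concentration rise: 3703 g / 924,000 L = 4.007 mg/L = 4.01 ppm.

4.01 ppm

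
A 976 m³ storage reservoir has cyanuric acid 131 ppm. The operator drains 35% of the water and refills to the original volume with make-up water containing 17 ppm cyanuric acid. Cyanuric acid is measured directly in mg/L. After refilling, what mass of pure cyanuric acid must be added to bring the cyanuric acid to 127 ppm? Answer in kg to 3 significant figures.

35.0 kg

Volume: 976 m³ = 976,000 L.
After draining 35% and refilling: 131 × 0.65 + 17 × 0.35 = 91.1 ppm.
Deficit to target: 127 − 91.1 = 35.9 mg/L.
Mass: 35.9 mg/L × 976,000 L = 35,040 g cyanuric acid.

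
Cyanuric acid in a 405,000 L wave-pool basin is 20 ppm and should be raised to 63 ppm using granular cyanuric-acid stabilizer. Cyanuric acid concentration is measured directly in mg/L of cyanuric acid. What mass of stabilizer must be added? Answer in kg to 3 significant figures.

CYA to add: (63 − 20) = 43 mg/L × 405,000 L = 17,420 g cyanuric acid.

17.4 kg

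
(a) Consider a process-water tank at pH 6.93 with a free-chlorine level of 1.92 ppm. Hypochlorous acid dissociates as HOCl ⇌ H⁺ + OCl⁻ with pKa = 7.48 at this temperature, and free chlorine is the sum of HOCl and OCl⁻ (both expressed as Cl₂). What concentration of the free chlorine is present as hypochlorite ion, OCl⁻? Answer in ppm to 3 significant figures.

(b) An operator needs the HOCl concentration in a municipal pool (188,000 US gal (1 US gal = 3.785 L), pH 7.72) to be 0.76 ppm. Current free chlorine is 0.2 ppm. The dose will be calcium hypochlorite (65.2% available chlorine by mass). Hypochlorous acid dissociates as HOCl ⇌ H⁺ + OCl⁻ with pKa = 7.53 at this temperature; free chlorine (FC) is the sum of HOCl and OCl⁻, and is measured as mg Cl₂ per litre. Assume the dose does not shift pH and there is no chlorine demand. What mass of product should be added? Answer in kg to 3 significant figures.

(a) [OCl⁻]/[HOCl] = 10^(pH − pKa) = 10^(6.93 − 7.48) = 10^-0.55 = 0.2818.
(a) Fraction as HOCl = 1 / (1 + 0.2818) = 0.7801.
(a) OCl⁻ = (1 − 0.7801) × 1.92 ppm = 0.4222 ppm.

(b) Volume: 188,000 US gal × 3.785 L/gal = 711,580 L.
(b) [OCl⁻]/[HOCl] = 10^(pH − pKa) = 10^(7.72 − 7.53) = 1.549; fraction as HOCl = 1/(1 + 1.549) = 0.3923.
(b) Free chlorine required for 0.76 ppm HOCl: 0.76 / 0.3923 = 1.937 ppm.
(b) FC to add: 1.937 − 0.2 = 1.737 mg/L as Cl₂.
(b) Cl₂ equivalent: 1.737 mg/L × 711,580 L = 1236 g.
(b) Product at 65.2% available Cl: 1236 / 0.652 = 1896 g.

(a) 0.422 ppm; (b) 1.90 kg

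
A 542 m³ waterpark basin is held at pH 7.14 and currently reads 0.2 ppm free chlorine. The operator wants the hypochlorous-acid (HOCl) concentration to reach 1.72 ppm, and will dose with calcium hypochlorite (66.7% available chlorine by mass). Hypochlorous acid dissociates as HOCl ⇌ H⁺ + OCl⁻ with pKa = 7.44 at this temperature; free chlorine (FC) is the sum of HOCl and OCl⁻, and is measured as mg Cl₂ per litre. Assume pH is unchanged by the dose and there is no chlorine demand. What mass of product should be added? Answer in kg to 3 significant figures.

Volume: 542 m³ = 542,000 L.
[OCl⁻]/[HOCl] = 10^(pH − pKa) = 10^(7.14 − 7.44) = 0.5012; fraction as HOCl = 1/(1 + 0.5012) = 0.6661.
Free chlorine required for 1.72 ppm HOCl: 1.72 / 0.6661 = 2.582 ppm.
FC to add: 2.582 − 0.2 = 2.382 mg/L as Cl₂.
Cl₂ equivalent: 2.382 mg/L × 542,000 L = 1291 g.
Product at 66.7% available Cl: 1291 / 0.667 = 1936 g.

1.94 kg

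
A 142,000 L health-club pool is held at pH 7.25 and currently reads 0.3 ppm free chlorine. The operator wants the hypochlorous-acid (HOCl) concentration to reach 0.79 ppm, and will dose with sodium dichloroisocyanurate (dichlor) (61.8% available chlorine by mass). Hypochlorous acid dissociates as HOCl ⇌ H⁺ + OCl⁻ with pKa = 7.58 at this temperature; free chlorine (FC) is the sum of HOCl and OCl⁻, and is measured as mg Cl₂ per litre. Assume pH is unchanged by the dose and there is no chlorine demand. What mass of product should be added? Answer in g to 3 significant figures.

[OCl⁻]/[HOCl] = 10^(pH − pKa) = 10^(7.25 − 7.58) = 0.4677; fraction as HOCl = 1/(1 + 0.4677) = 0.6813.
Free chlorine required for 0.79 ppm HOCl: 0.79 / 0.6813 = 1.16 ppm.
FC to add: 1.16 − 0.3 = 0.8595 mg/L as Cl₂.
Cl₂ equivalent: 0.8595 mg/L × 142,000 L = 122.1 g.
Product at 61.8% available Cl: 122.1 / 0.618 = 197.5 g.

197 g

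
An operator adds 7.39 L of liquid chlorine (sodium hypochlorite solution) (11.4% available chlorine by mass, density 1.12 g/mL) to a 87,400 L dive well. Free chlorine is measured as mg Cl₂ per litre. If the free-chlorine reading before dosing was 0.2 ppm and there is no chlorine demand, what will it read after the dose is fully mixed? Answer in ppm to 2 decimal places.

11.00 ppm

Mass of solution: 7.39 L × 1000 mL/L × 1.12 g/mL = 8277 g.
Available chlorine delivered: 8277 g × 0.114 = 943.6 g as Cl₂.
Concentration rise: 943.6 g / 87,400 L = 10.8 mg/L = 10.80 ppm.
Final FC: 0.2 + 10.80 = 11.00 ppm.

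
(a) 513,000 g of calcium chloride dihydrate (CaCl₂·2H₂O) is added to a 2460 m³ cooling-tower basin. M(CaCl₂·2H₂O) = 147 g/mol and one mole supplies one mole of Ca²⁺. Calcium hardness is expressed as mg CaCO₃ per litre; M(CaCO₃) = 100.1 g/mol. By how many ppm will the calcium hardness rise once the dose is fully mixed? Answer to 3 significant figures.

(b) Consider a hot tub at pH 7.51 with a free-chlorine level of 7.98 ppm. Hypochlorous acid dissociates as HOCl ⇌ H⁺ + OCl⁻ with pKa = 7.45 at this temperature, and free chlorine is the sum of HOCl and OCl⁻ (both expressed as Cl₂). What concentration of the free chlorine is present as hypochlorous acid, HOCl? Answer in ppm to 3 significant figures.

(a) Volume: 2460 m³ = 2,460,000 L.
(a) Moles of Ca²⁺: 513,000 g ÷ 147 g/mol = 3490 mol.
(a) As CaCO₃: 3490 mol × 100.1 g/mol = 349,300 g.
(a) Rise: 349,300 g / 2,460,000 L × 1000 = 142 mg/L.

(b) [OCl⁻]/[HOCl] = 10^(pH − pKa) = 10^(7.51 − 7.45) = 10^0.06 = 1.148.
(b) Fraction as HOCl = 1 / (1 + 1.148) = 0.4655.
(b) HOCl = 0.4655 × 7.98 ppm = 3.715 ppm.

(a) 142 ppm; (b) 3.71 ppm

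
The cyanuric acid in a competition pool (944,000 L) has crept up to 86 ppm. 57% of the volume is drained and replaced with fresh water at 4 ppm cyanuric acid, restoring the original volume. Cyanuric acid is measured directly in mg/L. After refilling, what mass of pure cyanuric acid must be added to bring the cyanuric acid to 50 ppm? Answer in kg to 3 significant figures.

10.1 kg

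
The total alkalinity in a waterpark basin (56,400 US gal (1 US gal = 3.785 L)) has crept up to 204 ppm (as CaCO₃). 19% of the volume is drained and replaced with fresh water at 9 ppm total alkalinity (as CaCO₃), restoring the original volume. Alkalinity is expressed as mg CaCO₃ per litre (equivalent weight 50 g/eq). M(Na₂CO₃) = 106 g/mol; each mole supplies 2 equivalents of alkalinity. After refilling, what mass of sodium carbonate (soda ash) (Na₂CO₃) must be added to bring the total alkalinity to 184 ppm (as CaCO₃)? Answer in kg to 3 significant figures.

3.86 kg

Volume: 56,400 US gal × 3.785 L/gal = 213,474 L.
After draining 19% and refilling: 204 × 0.81 + 9 × 0.19 = 166.95 ppm.
Deficit to target: 184 − 166.95 = 17.05 mg/L.
As CaCO₃: 17.05 mg/L × 213,474 L = 3640 g; ÷ 50 g/eq ÷ 2 = 36.4 mol Na₂CO₃.
Mass: 36.4 × 106 = 3858 g.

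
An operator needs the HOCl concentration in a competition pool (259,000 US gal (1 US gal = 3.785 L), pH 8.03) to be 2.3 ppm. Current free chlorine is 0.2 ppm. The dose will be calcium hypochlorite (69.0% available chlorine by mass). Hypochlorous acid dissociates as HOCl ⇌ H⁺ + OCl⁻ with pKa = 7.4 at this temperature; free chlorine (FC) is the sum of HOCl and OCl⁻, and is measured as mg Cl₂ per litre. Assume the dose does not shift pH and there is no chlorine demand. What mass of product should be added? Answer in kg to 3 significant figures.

Volume: 259,000 US gal × 3.785 L/gal = 980,315 L.
[OCl⁻]/[HOCl] = 10^(pH − pKa) = 10^(8.03 − 7.4) = 4.266; fraction as HOCl = 1/(1 + 4.266) = 0.1899.
Free chlorine required for 2.3 ppm HOCl: 2.3 / 0.1899 = 12.11 ppm.
FC to add: 12.11 − 0.2 = 11.91 mg/L as Cl₂.
Cl₂ equivalent: 11.91 mg/L × 980,315 L = 11,680 g.
Product at 69.0% available Cl: 11,680 / 0.69 = 16,920 g.

16.9 kg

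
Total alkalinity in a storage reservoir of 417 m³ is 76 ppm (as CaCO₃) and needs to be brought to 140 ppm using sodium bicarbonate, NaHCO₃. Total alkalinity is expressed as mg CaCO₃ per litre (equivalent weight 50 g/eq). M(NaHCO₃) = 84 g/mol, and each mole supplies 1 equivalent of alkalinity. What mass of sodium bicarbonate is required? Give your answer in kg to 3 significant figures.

44.8 kg

Volume: 417 m³ = 417,000 L.
Alkalinity to add: (140 − 76) = 64 mg/L as CaCO₃ × 417,000 L = 26,690 g as CaCO₃.
Equivalents: 26,690 g ÷ 50 g/eq = 533.8 eq.
NaHCO₃ supplies 1 eq per mole → 533.8 mol.
Mass: 533.8 mol × 84 g/mol = 44,840 g.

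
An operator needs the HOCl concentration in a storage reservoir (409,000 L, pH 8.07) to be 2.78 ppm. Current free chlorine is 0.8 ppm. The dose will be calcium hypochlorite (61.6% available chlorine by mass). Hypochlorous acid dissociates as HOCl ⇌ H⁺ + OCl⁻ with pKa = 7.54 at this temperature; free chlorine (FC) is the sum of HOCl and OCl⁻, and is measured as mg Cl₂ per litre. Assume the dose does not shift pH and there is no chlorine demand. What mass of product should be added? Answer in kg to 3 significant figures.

[OCl⁻]/[HOCl] = 10^(pH − pKa) = 10^(8.07 − 7.54) = 3.388; fraction as HOCl = 1/(1 + 3.388) = 0.2279.
Free chlorine required for 2.78 ppm HOCl: 2.78 / 0.2279 = 12.2 ppm.
FC to add: 12.2 − 0.8 = 11.4 mg/L as Cl₂.
Cl₂ equivalent: 11.4 mg/L × 409,000 L = 4663 g.
Product at 61.6% available Cl: 4663 / 0.616 = 7569 g.

7.57 kg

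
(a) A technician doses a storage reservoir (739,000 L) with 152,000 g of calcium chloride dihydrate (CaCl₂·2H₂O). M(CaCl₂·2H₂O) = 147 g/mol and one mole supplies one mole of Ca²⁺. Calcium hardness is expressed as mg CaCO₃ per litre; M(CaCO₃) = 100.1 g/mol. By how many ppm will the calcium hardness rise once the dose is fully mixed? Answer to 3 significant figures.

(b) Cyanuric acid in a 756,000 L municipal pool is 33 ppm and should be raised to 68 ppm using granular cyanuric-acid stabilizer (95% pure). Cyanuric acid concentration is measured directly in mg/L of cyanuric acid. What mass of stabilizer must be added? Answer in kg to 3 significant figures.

(a) Moles of Ca²⁺: 152,000 g ÷ 147 g/mol = 1034 mol.
(a) As CaCO₃: 1034 mol × 100.1 g/mol = 103,500 g.
(a) Rise: 103,500 g / 739,000 L × 1000 = 140.1 mg/L.

(b) CYA to add: (68 − 33) = 35 mg/L × 756,000 L = 26,460 g cyanuric acid.
(b) At 95% purity: 26,460 / 0.95 = 27,850 g product.

(a) 140 ppm; (b) 27.9 kg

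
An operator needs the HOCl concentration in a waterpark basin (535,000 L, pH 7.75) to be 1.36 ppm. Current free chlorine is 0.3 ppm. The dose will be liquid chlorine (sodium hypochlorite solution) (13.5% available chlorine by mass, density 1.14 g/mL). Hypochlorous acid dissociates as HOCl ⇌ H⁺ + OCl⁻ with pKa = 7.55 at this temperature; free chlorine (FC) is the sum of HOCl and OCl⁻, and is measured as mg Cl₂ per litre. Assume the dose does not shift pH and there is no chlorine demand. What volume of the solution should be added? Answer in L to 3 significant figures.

11.2 L

[OCl⁻]/[HOCl] = 10^(pH − pKa) = 10^(7.75 − 7.55) = 1.585; fraction as HOCl = 1/(1 + 1.585) = 0.3869.
Free chlorine required for 1.36 ppm HOCl: 1.36 / 0.3869 = 3.515 ppm.
FC to add: 3.515 − 0.3 = 3.215 mg/L as Cl₂.
Cl₂ equivalent: 3.215 mg/L × 535,000 L = 1720 g.
Product at 13.5% available Cl: 1720 / 0.135 = 12,740 g.
Volume: 12,740 g ÷ 1.14 g/mL = 11,180 mL.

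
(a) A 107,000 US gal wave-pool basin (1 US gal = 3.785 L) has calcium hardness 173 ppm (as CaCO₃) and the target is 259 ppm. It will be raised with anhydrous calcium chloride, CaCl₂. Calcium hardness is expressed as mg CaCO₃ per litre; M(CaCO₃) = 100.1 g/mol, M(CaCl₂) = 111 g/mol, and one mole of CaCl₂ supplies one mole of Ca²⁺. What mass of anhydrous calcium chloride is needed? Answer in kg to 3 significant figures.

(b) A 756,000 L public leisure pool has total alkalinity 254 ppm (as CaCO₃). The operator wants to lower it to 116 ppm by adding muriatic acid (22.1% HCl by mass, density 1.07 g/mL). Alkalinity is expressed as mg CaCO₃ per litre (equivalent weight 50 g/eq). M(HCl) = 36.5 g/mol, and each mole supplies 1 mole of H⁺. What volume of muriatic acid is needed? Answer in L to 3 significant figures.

(a) Volume: 107,000 US gal × 3.785 L/gal = 404,995 L.
(a) Hardness to add: (259 − 173) = 86 mg/L as CaCO₃ × 404,995 L = 34,830 g as CaCO₃.
(a) Moles of Ca²⁺ (1 mol Ca²⁺ ≡ 1 mol CaCO₃): 34,830 / 100.1 g/mol = 347.9 mol.
(a) Mass of CaCl₂: 347.9 × 111 = 38,620 g.

(b) Alkalinity to neutralize: (254 − 116) = 138 mg/L as CaCO₃ × 756,000 L = 104,300 g as CaCO₃.
(b) Equivalents of H⁺ required: 104,300 ÷ 50 g/eq = 2087 eq = 2087 mol HCl.
(b) Mass of HCl: 2087 × 36.5 = 76,160 g.
(b) Mass of 22.1% solution: 76,160 / 0.221 = 344,600 g.
(b) Volume: 344,600 g ÷ 1.07 g/mL = 322,100 mL.

(a) 38.6 kg; (b) 322 L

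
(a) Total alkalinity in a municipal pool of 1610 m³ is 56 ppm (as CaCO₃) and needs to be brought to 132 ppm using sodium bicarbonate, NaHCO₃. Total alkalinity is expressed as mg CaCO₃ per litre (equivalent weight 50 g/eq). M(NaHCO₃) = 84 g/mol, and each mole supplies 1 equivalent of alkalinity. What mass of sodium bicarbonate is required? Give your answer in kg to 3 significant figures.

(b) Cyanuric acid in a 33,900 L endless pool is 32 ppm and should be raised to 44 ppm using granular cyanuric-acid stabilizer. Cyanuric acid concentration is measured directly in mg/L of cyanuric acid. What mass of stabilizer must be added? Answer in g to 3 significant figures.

(a) Volume: 1610 m³ = 1,610,000 L.
(a) Alkalinity to add: (132 − 56) = 76 mg/L as CaCO₃ × 1,610,000 L = 122,400 g as CaCO₃.
(a) Equivalents: 122,400 g ÷ 50 g/eq = 2447 eq.
(a) NaHCO₃ supplies 1 eq per mole → 2447 mol.
(a) Mass: 2447 mol × 84 g/mol = 205,600 g.

(b) CYA to add: (44 − 32) = 12 mg/L × 33,900 L = 406.8 g cyanuric acid.

(a) 206 kg; (b) 407 g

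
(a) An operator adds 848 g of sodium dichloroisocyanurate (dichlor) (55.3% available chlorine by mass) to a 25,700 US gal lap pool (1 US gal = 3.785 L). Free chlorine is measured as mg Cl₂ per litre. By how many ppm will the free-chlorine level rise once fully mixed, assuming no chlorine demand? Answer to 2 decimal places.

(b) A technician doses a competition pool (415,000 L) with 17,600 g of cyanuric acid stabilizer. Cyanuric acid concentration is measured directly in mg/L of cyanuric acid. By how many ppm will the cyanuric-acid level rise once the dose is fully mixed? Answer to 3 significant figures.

(a) 4.82 ppm; (b) 42.4 ppm

(a) Volume: 25,700 US gal × 3.785 L/gal = 97,274 L.
(a) Available chlorine delivered: 848 g × 0.553 = 468.9 g as Cl₂.
(a) Concentration rise: 468.9 g / 97,274 L = 4.821 mg/L = 4.82 ppm.

(b) Rise: 17,600 g / 415,000 L × 1000 = 42.41 mg/L.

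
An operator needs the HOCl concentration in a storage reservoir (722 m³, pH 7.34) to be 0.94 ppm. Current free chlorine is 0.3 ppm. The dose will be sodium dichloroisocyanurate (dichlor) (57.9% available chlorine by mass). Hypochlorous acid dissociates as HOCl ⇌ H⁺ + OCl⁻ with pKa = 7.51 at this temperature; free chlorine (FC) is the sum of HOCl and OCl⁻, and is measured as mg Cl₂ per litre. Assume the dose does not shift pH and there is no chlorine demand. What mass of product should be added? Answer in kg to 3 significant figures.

1.59 kg

Volume: 722 m³ = 722,000 L.
[OCl⁻]/[HOCl] = 10^(pH − pKa) = 10^(7.34 − 7.51) = 0.6761; fraction as HOCl = 1/(1 + 0.6761) = 0.5966.
Free chlorine required for 0.94 ppm HOCl: 0.94 / 0.5966 = 1.576 ppm.
FC to add: 1.576 − 0.3 = 1.276 mg/L as Cl₂.
Cl₂ equivalent: 1.276 mg/L × 722,000 L = 920.9 g.
Product at 57.9% available Cl: 920.9 / 0.579 = 1591 g.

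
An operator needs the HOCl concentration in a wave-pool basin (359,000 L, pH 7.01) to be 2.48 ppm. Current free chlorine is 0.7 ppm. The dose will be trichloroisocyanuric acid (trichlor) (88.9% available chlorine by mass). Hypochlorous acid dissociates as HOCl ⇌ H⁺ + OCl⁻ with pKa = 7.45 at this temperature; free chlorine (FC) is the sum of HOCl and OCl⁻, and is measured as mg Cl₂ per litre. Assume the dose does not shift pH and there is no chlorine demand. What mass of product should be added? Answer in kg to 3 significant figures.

1.08 kg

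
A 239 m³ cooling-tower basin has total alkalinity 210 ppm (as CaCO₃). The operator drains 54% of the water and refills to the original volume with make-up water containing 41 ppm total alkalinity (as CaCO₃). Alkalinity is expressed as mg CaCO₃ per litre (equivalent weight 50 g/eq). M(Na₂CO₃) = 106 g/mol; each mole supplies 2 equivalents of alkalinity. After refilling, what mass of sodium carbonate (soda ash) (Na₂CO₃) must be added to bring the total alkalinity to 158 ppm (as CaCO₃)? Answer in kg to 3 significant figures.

9.95 kg

Volume: 239 m³ = 239,000 L.
After draining 54% and refilling: 210 × 0.46 + 41 × 0.54 = 118.74 ppm.
Deficit to target: 158 − 118.74 = 39.26 mg/L.
As CaCO₃: 39.26 mg/L × 239,000 L = 9383 g; ÷ 50 g/eq ÷ 2 = 93.83 mol Na₂CO₃.
Mass: 93.83 × 106 = 9946 g.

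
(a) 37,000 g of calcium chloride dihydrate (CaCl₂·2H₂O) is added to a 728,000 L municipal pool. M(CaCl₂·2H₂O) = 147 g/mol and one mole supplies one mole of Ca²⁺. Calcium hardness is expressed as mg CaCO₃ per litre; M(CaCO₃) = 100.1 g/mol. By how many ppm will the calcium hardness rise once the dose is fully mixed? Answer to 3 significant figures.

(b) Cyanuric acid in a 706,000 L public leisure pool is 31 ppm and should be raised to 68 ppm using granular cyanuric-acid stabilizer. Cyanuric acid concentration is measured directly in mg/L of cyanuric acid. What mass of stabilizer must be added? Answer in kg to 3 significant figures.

(a) Moles of Ca²⁺: 37,000 g ÷ 147 g/mol = 251.7 mol.
(a) As CaCO₃: 251.7 mol × 100.1 g/mol = 25,200 g.
(a) Rise: 25,200 g / 728,000 L × 1000 = 34.61 mg/L.

(b) CYA to add: (68 − 31) = 37 mg/L × 706,000 L = 26,120 g cyanuric acid.

(a) 34.6 ppm; (b) 26.1 kg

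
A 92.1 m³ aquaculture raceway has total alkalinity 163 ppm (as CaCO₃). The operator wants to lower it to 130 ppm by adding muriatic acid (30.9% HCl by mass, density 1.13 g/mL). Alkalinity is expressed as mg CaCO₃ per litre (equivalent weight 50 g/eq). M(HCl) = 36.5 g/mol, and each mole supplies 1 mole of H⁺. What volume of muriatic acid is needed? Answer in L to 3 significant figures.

6.35 L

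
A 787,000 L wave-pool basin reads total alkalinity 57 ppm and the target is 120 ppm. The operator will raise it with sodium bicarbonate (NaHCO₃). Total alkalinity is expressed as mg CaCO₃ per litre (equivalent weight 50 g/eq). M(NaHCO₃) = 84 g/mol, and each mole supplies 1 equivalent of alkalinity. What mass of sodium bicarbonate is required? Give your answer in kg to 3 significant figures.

83.3 kg

Alkalinity to add: (120 − 57) = 63 mg/L as CaCO₃ × 787,000 L = 49,580 g as CaCO₃.
Equivalents: 49,580 g ÷ 50 g/eq = 991.6 eq.
NaHCO₃ supplies 1 eq per mole → 991.6 mol.
Mass: 991.6 mol × 84 g/mol = 83,300 g.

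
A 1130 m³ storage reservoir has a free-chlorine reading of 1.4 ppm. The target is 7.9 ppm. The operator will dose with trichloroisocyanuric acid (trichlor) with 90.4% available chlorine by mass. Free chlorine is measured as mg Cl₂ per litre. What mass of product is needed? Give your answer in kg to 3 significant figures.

Volume: 1130 m³ = 1,130,000 L.
Chlorine deficit: 7.9 − 1.4 = 6.5 ppm = 6.5 mg/L as Cl₂.
Cl₂ equivalent needed: 6.5 mg/L × 1,130,000 L = 7,345,000 mg = 7345 g.
Product at 90.4% available chlorine: 7345 / 0.904 = 8125 g.

8.12 kg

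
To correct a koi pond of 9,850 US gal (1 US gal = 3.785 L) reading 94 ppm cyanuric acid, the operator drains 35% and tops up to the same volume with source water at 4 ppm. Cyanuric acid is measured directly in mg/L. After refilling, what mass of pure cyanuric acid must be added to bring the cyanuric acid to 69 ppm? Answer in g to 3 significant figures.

Volume: 9,850 US gal × 3.785 L/gal = 37,282 L.
After draining 35% and refilling: 94 × 0.65 + 4 × 0.35 = 62.5 ppm.
Deficit to target: 69 − 62.5 = 6.5 mg/L.
Mass: 6.5 mg/L × 37,282 L = 242.3 g cyanuric acid.

242 g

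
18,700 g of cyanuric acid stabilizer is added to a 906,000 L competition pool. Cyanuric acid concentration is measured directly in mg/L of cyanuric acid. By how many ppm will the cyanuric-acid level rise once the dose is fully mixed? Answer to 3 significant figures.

20.6 ppm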